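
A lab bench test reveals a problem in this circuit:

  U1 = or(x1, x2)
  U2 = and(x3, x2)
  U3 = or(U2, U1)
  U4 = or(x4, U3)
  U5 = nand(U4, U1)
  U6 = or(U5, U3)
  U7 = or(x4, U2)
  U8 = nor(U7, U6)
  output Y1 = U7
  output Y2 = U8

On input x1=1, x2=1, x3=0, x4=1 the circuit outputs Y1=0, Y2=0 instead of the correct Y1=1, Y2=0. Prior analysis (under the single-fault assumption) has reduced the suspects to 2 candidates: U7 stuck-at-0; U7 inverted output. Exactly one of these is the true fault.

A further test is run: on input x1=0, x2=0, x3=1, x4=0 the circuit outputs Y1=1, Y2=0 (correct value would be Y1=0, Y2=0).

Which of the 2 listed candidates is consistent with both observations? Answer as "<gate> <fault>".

Evaluate each candidate on input x1=0, x2=0, x3=1, x4=0:
  U7 stuck-at-0: U1=0, U2=0, U3=0, U4=0, U5=1, U6=1, U7=0 [stuck-at-0], U8=0 → Y1=0, Y2=0 — eliminated
  U7 inverted output: U1=0, U2=0, U3=0, U4=0, U5=1, U6=1, U7=1 [inverted output], U8=0 → Y1=1, Y2=0 — matches
Only U7 inverted output reproduces the observed Y1=1, Y2=0.

U7 inverted output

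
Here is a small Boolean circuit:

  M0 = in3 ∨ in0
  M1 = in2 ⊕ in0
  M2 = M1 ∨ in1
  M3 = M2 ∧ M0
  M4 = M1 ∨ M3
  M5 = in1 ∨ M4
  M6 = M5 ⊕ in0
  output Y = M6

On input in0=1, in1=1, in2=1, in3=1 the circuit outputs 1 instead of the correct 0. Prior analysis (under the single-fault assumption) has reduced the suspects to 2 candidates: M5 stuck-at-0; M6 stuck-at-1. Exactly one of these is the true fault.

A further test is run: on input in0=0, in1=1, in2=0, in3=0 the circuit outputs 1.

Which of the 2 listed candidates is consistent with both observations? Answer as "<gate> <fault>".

M6 stuck-at-1

Evaluate each candidate on input in0=0, in1=1, in2=0, in3=0:
  M5 stuck-at-0: M0=0, M1=0, M2=1, M3=0, M4=0, M5=0 [stuck-at-0], M6=0 → 0 — eliminated
  M6 stuck-at-1: M0=0, M1=0, M2=1, M3=0, M4=0, M5=1, M6=1 [stuck-at-1] → 1 — matches
Only M6 stuck-at-1 reproduces the observed 1.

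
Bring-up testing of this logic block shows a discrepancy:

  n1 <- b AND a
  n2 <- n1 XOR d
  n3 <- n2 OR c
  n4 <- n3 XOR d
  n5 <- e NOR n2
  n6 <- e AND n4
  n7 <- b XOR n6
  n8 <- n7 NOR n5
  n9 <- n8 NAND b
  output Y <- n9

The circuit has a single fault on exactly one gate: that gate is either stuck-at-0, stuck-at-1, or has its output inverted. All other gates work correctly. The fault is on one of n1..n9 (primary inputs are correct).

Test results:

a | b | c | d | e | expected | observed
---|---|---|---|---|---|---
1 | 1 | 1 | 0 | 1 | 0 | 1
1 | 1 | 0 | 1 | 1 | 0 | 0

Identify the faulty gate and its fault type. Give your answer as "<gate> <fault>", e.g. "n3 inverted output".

n3 stuck-at-0

Fault-free values for test 1 (a=1, b=1, c=1, d=0, e=1): n1=1, n2=1, n3=1, n4=1, n5=0, n6=1, n7=0, n8=1, n9=0, giving Y=0. Observed 1.
Test 1: faults giving observed 1 are {n3 stuck-at-0, n3 inverted output, n4 stuck-at-0, n4 inverted output, n5 stuck-at-1, n5 inverted output, n6 stuck-at-0, n6 inverted output, n7 stuck-at-1, n7 inverted output, n8 stuck-at-0, n8 inverted output, n9 stuck-at-1, n9 inverted output}.
Test 2 (a=1, b=1, c=0, d=1, e=1): fault-free n1=1, n2=0, n3=0, n4=1, n5=0, n6=1, n7=0, n8=1, n9=0 → 0; observed 0. Eliminates n3 inverted output, n4 stuck-at-0, n4 inverted output, n5 stuck-at-1, n5 inverted output, n6 stuck-at-0, n6 inverted output, n7 stuck-at-1, n7 inverted output, n8 stuck-at-0, n8 inverted output, n9 stuck-at-1, n9 inverted output.
Only n3 stuck-at-0 is consistent with every test.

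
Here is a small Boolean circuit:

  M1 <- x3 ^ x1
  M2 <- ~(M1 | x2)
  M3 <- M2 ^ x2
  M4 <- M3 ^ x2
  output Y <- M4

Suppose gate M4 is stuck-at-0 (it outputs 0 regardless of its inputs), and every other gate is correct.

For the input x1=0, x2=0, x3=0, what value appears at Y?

Propagate with M4 forced: M1=0, M2=1, M3=1, M4=0 [stuck-at-0].
So Y = 0. (Without the fault it would be 1.)

0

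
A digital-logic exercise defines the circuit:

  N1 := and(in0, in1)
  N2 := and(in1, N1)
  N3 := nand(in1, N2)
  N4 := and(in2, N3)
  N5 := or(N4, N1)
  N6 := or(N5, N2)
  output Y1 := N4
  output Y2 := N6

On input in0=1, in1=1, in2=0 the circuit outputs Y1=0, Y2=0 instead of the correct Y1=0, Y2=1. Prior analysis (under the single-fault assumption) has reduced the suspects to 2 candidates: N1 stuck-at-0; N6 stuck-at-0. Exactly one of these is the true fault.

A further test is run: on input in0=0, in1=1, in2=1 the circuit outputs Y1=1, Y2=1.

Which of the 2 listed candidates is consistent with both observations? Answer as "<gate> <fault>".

N1 stuck-at-0

Evaluate each candidate on input in0=0, in1=1, in2=1:
  N1 stuck-at-0: N1=0 [stuck-at-0], N2=0, N3=1, N4=1, N5=1, N6=1 → Y1=1, Y2=1 — matches
  N6 stuck-at-0: N1=0, N2=0, N3=1, N4=1, N5=1, N6=0 [stuck-at-0] → Y1=1, Y2=0 — eliminated
Only N1 stuck-at-0 reproduces the observed Y1=1, Y2=1.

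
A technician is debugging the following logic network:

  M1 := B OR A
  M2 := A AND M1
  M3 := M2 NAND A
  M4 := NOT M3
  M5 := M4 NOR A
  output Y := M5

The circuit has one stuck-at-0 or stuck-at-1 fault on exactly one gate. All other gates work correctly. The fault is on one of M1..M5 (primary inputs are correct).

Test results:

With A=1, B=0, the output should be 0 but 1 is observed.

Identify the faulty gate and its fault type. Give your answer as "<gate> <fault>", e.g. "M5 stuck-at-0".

M5 stuck-at-1

Fault-free values for test 1 (A=1, B=0): M1=1, M2=1, M3=0, M4=1, M5=0, giving Y=0. Observed 1.
Test 1: faults giving observed 1 are {M5 stuck-at-1}.
Only M5 stuck-at-1 is consistent with every test.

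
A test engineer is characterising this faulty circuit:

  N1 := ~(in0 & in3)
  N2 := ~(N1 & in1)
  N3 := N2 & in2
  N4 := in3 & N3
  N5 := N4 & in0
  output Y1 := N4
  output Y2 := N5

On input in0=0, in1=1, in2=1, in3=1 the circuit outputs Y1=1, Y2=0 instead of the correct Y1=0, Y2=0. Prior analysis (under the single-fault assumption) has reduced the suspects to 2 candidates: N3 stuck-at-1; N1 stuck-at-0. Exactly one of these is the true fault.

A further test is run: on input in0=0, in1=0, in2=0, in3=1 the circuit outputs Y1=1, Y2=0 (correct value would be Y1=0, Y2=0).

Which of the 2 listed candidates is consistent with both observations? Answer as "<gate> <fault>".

N3 stuck-at-1

Evaluate each candidate on input in0=0, in1=0, in2=0, in3=1:
  N3 stuck-at-1: N1=1, N2=1, N3=1 [stuck-at-1], N4=1, N5=0 → Y1=1, Y2=0 — matches
  N1 stuck-at-0: N1=0 [stuck-at-0], N2=1, N3=0, N4=0, N5=0 → Y1=0, Y2=0 — eliminated
Only N3 stuck-at-1 reproduces the observed Y1=1, Y2=0.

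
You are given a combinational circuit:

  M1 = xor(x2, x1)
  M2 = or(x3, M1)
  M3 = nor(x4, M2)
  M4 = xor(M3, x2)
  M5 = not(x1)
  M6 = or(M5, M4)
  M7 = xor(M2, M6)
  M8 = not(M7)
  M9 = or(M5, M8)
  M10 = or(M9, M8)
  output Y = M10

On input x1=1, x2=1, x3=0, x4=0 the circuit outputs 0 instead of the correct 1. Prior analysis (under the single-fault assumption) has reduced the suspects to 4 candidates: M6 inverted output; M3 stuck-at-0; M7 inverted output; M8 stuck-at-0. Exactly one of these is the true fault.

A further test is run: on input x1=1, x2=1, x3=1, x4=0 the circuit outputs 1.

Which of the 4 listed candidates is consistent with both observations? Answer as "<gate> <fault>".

Evaluate each candidate on input x1=1, x2=1, x3=1, x4=0:
  M6 inverted output: M1=0, M2=1, M3=0, M4=1, M5=0, M6=0 [inverted output], M7=1, M8=0, M9=0, M10=0 → 0 — eliminated
  M3 stuck-at-0: M1=0, M2=1, M3=0 [stuck-at-0], M4=1, M5=0, M6=1, M7=0, M8=1, M9=1, M10=1 → 1 — matches
  M7 inverted output: M1=0, M2=1, M3=0, M4=1, M5=0, M6=1, M7=1 [inverted output], M8=0, M9=0, M10=0 → 0 — eliminated
  M8 stuck-at-0: M1=0, M2=1, M3=0, M4=1, M5=0, M6=1, M7=0, M8=0 [stuck-at-0], M9=0, M10=0 → 0 — eliminated
Only M3 stuck-at-0 reproduces the observed 1.

M3 stuck-at-0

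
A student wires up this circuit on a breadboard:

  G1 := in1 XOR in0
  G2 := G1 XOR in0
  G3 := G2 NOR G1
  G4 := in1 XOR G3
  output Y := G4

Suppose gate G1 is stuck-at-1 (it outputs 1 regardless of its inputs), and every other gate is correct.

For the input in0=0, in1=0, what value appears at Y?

0

Propagate with G1 forced: G1=1 [stuck-at-1], G2=1, G3=0, G4=0.
So Y = 0. (Without the fault it would be 1.)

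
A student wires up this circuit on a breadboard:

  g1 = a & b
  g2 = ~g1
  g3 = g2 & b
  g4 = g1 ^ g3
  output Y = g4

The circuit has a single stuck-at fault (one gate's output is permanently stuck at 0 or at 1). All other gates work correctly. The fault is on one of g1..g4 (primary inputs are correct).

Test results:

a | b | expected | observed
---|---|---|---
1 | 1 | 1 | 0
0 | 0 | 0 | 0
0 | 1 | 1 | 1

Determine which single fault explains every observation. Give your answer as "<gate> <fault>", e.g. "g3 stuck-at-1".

Fault-free values for test 1 (a=1, b=1): g1=1, g2=0, g3=0, g4=1, giving Y=1. Observed 0.
Test 1: faults giving observed 0 are {g2 stuck-at-1, g3 stuck-at-1, g4 stuck-at-0}.
Test 2 (a=0, b=0): fault-free g1=0, g2=1, g3=0, g4=0 → 0; observed 0. Eliminates g3 stuck-at-1.
Test 3 (a=0, b=1): fault-free g1=0, g2=1, g3=1, g4=1 → 1; observed 1. Eliminates g4 stuck-at-0.
Only g2 stuck-at-1 is consistent with every test.

g2 stuck-at-1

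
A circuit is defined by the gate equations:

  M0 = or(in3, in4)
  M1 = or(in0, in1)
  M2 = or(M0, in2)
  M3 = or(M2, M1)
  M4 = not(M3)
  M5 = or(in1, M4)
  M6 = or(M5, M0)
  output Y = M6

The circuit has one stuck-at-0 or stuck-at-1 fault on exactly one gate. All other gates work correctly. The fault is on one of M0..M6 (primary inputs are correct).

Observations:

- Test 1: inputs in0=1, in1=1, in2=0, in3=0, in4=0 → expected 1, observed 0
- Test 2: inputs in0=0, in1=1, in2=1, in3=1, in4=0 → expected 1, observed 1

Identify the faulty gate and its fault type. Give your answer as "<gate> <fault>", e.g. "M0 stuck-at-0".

M5 stuck-at-0

Fault-free values for test 1 (in0=1, in1=1, in2=0, in3=0, in4=0): M0=0, M1=1, M2=0, M3=1, M4=0, M5=1, M6=1, giving Y=1. Observed 0.
Test 1: faults giving observed 0 are {M5 stuck-at-0, M6 stuck-at-0}.
Test 2 (in0=0, in1=1, in2=1, in3=1, in4=0): fault-free M0=1, M1=1, M2=1, M3=1, M4=0, M5=1, M6=1 → 1; observed 1. Eliminates M6 stuck-at-0.
Only M5 stuck-at-0 is consistent with every test.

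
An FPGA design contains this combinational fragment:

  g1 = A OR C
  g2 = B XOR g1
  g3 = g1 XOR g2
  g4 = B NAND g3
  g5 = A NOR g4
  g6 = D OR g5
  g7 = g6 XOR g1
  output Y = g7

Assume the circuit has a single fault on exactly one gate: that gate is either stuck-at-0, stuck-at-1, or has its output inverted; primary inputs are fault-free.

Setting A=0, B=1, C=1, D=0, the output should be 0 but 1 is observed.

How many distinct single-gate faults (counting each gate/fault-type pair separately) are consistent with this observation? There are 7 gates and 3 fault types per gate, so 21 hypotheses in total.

Fault-free: g1=1, g2=0, g3=1, g4=0, g5=1, g6=1, g7=0 → 0. Observed 1.
  g1: stuck-at-0, inverted output ✓; others ✗
  g2: stuck-at-1, inverted output ✓; others ✗
  g3: stuck-at-0, inverted output ✓; others ✗
  g4: stuck-at-1, inverted output ✓; others ✗
  g5: stuck-at-0, inverted output ✓; others ✗
  g6: stuck-at-0, inverted output ✓; others ✗
  g7: stuck-at-1, inverted output ✓; others ✗
Consistent faults: {g1 stuck-at-0, g1 inverted output, g2 stuck-at-1, g2 inverted output, g3 stuck-at-0, g3 inverted output, g4 stuck-at-1, g4 inverted output, g5 stuck-at-0, g5 inverted output, g6 stuck-at-0, g6 inverted output, g7 stuck-at-1, g7 inverted output} — 14 in all.

14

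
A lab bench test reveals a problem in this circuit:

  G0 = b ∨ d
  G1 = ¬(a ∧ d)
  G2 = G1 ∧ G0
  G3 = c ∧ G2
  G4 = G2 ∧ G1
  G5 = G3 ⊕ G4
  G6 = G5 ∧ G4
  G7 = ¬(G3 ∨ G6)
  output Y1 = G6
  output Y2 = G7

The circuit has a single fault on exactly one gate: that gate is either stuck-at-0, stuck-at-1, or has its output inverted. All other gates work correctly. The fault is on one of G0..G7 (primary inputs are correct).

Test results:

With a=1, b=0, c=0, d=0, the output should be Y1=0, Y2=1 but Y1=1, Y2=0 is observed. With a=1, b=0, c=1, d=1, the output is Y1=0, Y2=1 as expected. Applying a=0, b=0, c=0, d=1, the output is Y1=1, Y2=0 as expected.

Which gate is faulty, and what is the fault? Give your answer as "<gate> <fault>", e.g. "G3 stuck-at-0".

Fault-free values for test 1 (a=1, b=0, c=0, d=0): G0=0, G1=1, G2=0, G3=0, G4=0, G5=0, G6=0, G7=1, giving Y1=0, Y2=1. Observed Y1=1, Y2=0.
Test 1: faults giving observed Y1=1, Y2=0 are {G0 stuck-at-1, G0 inverted output, G2 stuck-at-1, G2 inverted output, G4 stuck-at-1, G4 inverted output, G6 stuck-at-1, G6 inverted output}.
Test 2 (a=1, b=0, c=1, d=1): fault-free G0=1, G1=0, G2=0, G3=0, G4=0, G5=0, G6=0, G7=1 → Y1=0, Y2=1; observed Y1=0, Y2=1. Eliminates G2 stuck-at-1, G2 inverted output, G4 stuck-at-1, G4 inverted output, G6 stuck-at-1, G6 inverted output.
Test 3 (a=0, b=0, c=0, d=1): fault-free G0=1, G1=1, G2=1, G3=0, G4=1, G5=1, G6=1, G7=0 → Y1=1, Y2=0; observed Y1=1, Y2=0. Eliminates G0 inverted output.
Only G0 stuck-at-1 is consistent with every test.

G0 stuck-at-1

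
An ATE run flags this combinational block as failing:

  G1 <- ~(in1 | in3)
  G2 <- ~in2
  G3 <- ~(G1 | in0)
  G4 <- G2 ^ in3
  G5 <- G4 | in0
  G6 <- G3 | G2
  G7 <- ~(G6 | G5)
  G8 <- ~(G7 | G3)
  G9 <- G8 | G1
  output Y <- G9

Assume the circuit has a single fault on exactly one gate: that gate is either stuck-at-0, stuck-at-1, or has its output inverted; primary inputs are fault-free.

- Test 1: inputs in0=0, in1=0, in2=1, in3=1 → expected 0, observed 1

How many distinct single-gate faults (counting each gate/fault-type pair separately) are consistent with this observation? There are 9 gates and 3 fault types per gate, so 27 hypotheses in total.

Fault-free: G1=0, G2=0, G3=1, G4=1, G5=1, G6=1, G7=0, G8=0, G9=0 → 0. Observed 1.
  G1: stuck-at-1, inverted output ✓; others ✗
  G2: none of the 3 fault types match ✗
  G3: stuck-at-0, inverted output ✓; others ✗
  G4: none of the 3 fault types match ✗
  G5: none of the 3 fault types match ✗
  G6: none of the 3 fault types match ✗
  G7: none of the 3 fault types match ✗
  G8: stuck-at-1, inverted output ✓; others ✗
  G9: stuck-at-1, inverted output ✓; others ✗
Consistent faults: {G1 stuck-at-1, G1 inverted output, G3 stuck-at-0, G3 inverted output, G8 stuck-at-1, G8 inverted output, G9 stuck-at-1, G9 inverted output} — 8 in all.

8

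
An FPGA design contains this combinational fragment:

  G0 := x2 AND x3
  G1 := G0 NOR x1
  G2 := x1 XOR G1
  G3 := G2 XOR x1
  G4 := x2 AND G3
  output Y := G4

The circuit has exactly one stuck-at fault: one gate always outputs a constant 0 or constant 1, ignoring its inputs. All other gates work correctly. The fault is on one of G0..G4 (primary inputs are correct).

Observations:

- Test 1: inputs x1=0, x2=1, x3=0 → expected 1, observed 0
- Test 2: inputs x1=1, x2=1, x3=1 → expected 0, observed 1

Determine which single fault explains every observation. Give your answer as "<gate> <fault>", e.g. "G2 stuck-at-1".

G2 stuck-at-0

Fault-free values for test 1 (x1=0, x2=1, x3=0): G0=0, G1=1, G2=1, G3=1, G4=1, giving Y=1. Observed 0.
Test 1: faults giving observed 0 are {G0 stuck-at-1, G1 stuck-at-0, G2 stuck-at-0, G3 stuck-at-0, G4 stuck-at-0}.
Test 2 (x1=1, x2=1, x3=1): fault-free G0=1, G1=0, G2=1, G3=0, G4=0 → 0; observed 1. Eliminates G0 stuck-at-1, G1 stuck-at-0, G3 stuck-at-0, G4 stuck-at-0.
Only G2 stuck-at-0 is consistent with every test.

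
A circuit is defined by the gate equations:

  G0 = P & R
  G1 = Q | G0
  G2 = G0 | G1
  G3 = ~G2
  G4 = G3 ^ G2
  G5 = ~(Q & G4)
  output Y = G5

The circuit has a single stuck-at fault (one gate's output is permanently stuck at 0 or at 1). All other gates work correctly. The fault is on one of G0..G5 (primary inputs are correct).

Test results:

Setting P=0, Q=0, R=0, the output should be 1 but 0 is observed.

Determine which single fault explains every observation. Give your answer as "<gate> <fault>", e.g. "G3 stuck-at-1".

G5 stuck-at-0

Fault-free values for test 1 (P=0, Q=0, R=0): G0=0, G1=0, G2=0, G3=1, G4=1, G5=1, giving Y=1. Observed 0.
Test 1: faults giving observed 0 are {G5 stuck-at-0}.
Only G5 stuck-at-0 is consistent with every test.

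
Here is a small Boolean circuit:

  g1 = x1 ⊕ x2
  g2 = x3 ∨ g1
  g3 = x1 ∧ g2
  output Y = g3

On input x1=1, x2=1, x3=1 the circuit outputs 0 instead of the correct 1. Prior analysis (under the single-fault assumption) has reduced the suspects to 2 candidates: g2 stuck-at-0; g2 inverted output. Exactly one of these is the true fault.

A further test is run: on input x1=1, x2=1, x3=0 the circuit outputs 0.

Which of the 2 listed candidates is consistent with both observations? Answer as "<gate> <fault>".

g2 stuck-at-0

Evaluate each candidate on input x1=1, x2=1, x3=0:
  g2 stuck-at-0: g1=0, g2=0 [stuck-at-0], g3=0 → 0 — matches
  g2 inverted output: g1=0, g2=1 [inverted output], g3=1 → 1 — eliminated
Only g2 stuck-at-0 reproduces the observed 0.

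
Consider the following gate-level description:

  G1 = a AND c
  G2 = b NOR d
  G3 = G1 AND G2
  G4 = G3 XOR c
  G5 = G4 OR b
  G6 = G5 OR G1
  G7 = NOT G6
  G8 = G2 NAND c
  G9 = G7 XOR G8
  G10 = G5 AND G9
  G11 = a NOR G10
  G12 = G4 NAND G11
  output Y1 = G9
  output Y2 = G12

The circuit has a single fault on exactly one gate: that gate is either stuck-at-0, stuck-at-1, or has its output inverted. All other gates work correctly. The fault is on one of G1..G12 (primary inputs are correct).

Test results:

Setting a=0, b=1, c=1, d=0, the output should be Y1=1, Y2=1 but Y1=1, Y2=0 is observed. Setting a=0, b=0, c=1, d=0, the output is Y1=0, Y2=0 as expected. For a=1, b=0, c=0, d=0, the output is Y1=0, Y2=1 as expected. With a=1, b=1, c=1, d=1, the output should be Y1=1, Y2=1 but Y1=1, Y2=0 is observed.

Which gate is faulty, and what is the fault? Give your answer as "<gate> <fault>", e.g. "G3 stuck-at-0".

G11 stuck-at-1

Fault-free values for test 1 (a=0, b=1, c=1, d=0): G1=0, G2=0, G3=0, G4=1, G5=1, G6=1, G7=0, G8=1, G9=1, G10=1, G11=0, G12=1, giving Y1=1, Y2=1. Observed Y1=1, Y2=0.
Test 1: faults giving observed Y1=1, Y2=0 are {G10 stuck-at-0, G10 inverted output, G11 stuck-at-1, G11 inverted output, G12 stuck-at-0, G12 inverted output}.
Test 2 (a=0, b=0, c=1, d=0): fault-free G1=0, G2=1, G3=0, G4=1, G5=1, G6=1, G7=0, G8=0, G9=0, G10=0, G11=1, G12=0 → Y1=0, Y2=0; observed Y1=0, Y2=0. Eliminates G10 inverted output, G11 inverted output, G12 inverted output.
Test 3 (a=1, b=0, c=0, d=0): fault-free G1=0, G2=1, G3=0, G4=0, G5=0, G6=0, G7=1, G8=1, G9=0, G10=0, G11=0, G12=1 → Y1=0, Y2=1; observed Y1=0, Y2=1. Eliminates G12 stuck-at-0.
Test 4 (a=1, b=1, c=1, d=1): fault-free G1=1, G2=0, G3=0, G4=1, G5=1, G6=1, G7=0, G8=1, G9=1, G10=1, G11=0, G12=1 → Y1=1, Y2=1; observed Y1=1, Y2=0. Eliminates G10 stuck-at-0.
Only G11 stuck-at-1 is consistent with every test.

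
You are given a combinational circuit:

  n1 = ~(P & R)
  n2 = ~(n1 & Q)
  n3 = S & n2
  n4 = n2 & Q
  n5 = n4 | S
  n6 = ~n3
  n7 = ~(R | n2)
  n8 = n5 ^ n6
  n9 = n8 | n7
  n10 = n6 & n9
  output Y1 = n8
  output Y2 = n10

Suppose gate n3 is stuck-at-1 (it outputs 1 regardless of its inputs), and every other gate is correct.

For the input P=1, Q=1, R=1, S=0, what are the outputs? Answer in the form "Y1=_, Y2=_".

Propagate with n3 forced: n1=0, n2=1, n3=1 [stuck-at-1], n4=1, n5=1, n6=0, n7=0, n8=1, n9=1, n10=0.
So the outputs are Y1=1, Y2=0. (Without the fault they would be Y1=0, Y2=0.)

Y1=1, Y2=0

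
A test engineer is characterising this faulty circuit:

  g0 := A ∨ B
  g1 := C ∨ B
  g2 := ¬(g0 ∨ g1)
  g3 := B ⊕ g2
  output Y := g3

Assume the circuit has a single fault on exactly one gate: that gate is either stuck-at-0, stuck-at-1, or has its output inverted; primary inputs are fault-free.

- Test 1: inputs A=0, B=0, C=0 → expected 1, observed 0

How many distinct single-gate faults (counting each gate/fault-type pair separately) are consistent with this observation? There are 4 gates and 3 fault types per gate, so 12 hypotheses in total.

8

Fault-free: g0=0, g1=0, g2=1, g3=1 → 1. Observed 0.
  g0 stuck-at-0: output 1 ✗
  g0 stuck-at-1: output 0 ✓
  g0 inverted output: output 0 ✓
  g1 stuck-at-0: output 1 ✗
  g1 stuck-at-1: output 0 ✓
  g1 inverted output: output 0 ✓
  g2 stuck-at-0: output 0 ✓
  g2 stuck-at-1: output 1 ✗
  g2 inverted output: output 0 ✓
  g3 stuck-at-0: output 0 ✓
  g3 stuck-at-1: output 1 ✗
  g3 inverted output: output 0 ✓
Consistent faults: {g0 stuck-at-1, g0 inverted output, g1 stuck-at-1, g1 inverted output, g2 stuck-at-0, g2 inverted output, g3 stuck-at-0, g3 inverted output} — 8 in all.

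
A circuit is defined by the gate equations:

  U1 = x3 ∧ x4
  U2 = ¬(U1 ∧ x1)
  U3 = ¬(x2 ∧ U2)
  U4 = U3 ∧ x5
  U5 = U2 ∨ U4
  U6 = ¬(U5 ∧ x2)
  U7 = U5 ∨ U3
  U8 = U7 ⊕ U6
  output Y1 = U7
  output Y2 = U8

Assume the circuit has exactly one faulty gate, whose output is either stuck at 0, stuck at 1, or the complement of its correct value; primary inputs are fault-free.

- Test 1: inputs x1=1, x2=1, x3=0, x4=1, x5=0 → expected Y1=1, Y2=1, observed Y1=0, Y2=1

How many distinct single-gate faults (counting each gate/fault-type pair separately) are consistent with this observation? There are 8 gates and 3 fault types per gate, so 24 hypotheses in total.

2

Fault-free: U1=0, U2=1, U3=0, U4=0, U5=1, U6=0, U7=1, U8=1 → Y1=1, Y2=1. Observed Y1=0, Y2=1.
  U1: none of the 3 fault types match ✗
  U2: none of the 3 fault types match ✗
  U3: none of the 3 fault types match ✗
  U4: none of the 3 fault types match ✗
  U5: stuck-at-0, inverted output ✓; others ✗
  U6: none of the 3 fault types match ✗
  U7: none of the 3 fault types match ✗
  U8: none of the 3 fault types match ✗
Consistent faults: {U5 stuck-at-0, U5 inverted output} — 2 in all.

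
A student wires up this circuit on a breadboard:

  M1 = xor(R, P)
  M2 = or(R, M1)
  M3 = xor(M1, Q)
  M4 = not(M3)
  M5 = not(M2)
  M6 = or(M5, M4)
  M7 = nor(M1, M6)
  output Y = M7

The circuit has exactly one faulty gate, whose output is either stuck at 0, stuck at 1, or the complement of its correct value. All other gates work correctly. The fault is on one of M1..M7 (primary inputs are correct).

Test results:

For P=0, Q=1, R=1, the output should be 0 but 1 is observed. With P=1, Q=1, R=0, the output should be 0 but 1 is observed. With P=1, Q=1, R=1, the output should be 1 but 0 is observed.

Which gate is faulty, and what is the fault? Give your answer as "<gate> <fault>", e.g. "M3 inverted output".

M7 inverted output

Fault-free values for test 1 (P=0, Q=1, R=1): M1=1, M2=1, M3=0, M4=1, M5=0, M6=1, M7=0, giving Y=0. Observed 1.
Test 1: faults giving observed 1 are {M1 stuck-at-0, M1 inverted output, M7 stuck-at-1, M7 inverted output}.
Test 2 (P=1, Q=1, R=0): fault-free M1=1, M2=1, M3=0, M4=1, M5=0, M6=1, M7=0 → 0; observed 1. Eliminates M1 stuck-at-0, M1 inverted output.
Test 3 (P=1, Q=1, R=1): fault-free M1=0, M2=1, M3=1, M4=0, M5=0, M6=0, M7=1 → 1; observed 0. Eliminates M7 stuck-at-1.
Only M7 inverted output is consistent with every test.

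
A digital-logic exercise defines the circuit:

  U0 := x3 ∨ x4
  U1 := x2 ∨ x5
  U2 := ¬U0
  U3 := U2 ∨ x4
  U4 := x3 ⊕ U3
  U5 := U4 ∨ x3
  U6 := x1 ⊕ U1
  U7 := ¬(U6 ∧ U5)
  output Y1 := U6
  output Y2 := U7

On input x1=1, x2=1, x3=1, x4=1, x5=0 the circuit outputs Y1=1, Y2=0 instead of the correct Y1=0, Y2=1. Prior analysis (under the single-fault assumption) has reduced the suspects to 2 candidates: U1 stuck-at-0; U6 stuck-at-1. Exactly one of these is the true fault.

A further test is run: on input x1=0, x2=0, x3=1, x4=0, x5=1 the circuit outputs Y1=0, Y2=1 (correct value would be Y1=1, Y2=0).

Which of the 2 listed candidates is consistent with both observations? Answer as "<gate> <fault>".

U1 stuck-at-0

Evaluate each candidate on input x1=0, x2=0, x3=1, x4=0, x5=1:
  U1 stuck-at-0: U0=1, U1=0 [stuck-at-0], U2=0, U3=0, U4=1, U5=1, U6=0, U7=1 → Y1=0, Y2=1 — matches
  U6 stuck-at-1: U0=1, U1=1, U2=0, U3=0, U4=1, U5=1, U6=1 [stuck-at-1], U7=0 → Y1=1, Y2=0 — eliminated
Only U1 stuck-at-0 reproduces the observed Y1=0, Y2=1.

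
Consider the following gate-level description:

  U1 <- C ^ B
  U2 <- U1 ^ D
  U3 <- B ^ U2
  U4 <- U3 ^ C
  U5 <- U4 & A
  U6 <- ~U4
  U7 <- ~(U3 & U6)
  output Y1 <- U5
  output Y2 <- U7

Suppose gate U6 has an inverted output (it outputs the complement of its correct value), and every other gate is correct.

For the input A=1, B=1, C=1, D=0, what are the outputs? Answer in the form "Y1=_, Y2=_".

Y1=0, Y2=1

Propagate with U6 forced: U1=0, U2=0, U3=1, U4=0, U5=0, U6=0 [inverted output], U7=1.
So the outputs are Y1=0, Y2=1. (Without the fault they would be Y1=0, Y2=0.)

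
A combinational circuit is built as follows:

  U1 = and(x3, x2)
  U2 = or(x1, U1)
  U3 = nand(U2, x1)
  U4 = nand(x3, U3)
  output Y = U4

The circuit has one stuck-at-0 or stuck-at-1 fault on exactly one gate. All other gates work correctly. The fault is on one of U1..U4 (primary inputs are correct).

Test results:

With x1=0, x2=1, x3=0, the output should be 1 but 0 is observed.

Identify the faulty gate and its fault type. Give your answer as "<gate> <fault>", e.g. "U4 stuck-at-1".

U4 stuck-at-0

Fault-free values for test 1 (x1=0, x2=1, x3=0): U1=0, U2=0, U3=1, U4=1, giving Y=1. Observed 0.
Test 1: faults giving observed 0 are {U4 stuck-at-0}.
Only U4 stuck-at-0 is consistent with every test.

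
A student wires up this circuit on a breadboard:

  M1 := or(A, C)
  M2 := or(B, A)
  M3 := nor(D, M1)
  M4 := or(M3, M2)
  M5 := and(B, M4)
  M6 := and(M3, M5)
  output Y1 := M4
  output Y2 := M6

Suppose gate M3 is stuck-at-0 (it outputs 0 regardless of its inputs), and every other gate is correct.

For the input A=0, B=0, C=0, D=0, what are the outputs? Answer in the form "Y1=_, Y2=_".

Propagate with M3 forced: M1=0, M2=0, M3=0 [stuck-at-0], M4=0, M5=0, M6=0.
So the outputs are Y1=0, Y2=0. (Without the fault they would be Y1=1, Y2=0.)

Y1=0, Y2=0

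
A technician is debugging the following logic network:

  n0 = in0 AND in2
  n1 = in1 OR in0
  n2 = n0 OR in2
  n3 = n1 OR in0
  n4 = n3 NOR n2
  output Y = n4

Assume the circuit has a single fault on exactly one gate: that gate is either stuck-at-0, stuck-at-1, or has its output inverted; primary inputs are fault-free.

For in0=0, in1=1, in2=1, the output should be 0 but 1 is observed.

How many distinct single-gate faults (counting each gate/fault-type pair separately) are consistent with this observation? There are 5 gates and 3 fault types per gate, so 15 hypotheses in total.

2

Fault-free: n0=0, n1=1, n2=1, n3=1, n4=0 → 0. Observed 1.
  n0: none of the 3 fault types match ✗
  n1: none of the 3 fault types match ✗
  n2: none of the 3 fault types match ✗
  n3: none of the 3 fault types match ✗
  n4: stuck-at-1, inverted output ✓; others ✗
Consistent faults: {n4 stuck-at-1, n4 inverted output} — 2 in all.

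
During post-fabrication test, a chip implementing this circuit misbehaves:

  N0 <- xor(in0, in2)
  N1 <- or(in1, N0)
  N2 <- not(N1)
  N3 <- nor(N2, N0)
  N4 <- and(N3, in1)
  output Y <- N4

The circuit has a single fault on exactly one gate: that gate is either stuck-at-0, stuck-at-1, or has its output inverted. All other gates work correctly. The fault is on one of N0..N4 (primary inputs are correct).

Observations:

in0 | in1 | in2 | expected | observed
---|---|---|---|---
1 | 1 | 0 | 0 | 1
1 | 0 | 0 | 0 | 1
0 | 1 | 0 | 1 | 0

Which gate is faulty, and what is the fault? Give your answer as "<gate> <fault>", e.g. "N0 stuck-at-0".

Fault-free values for test 1 (in0=1, in1=1, in2=0): N0=1, N1=1, N2=0, N3=0, N4=0, giving Y=0. Observed 1.
Test 1: faults giving observed 1 are {N0 stuck-at-0, N0 inverted output, N3 stuck-at-1, N3 inverted output, N4 stuck-at-1, N4 inverted output}.
Test 2 (in0=1, in1=0, in2=0): fault-free N0=1, N1=1, N2=0, N3=0, N4=0 → 0; observed 1. Eliminates N0 stuck-at-0, N0 inverted output, N3 stuck-at-1, N3 inverted output.
Test 3 (in0=0, in1=1, in2=0): fault-free N0=0, N1=1, N2=0, N3=1, N4=1 → 1; observed 0. Eliminates N4 stuck-at-1.
Only N4 inverted output is consistent with every test.

N4 inverted output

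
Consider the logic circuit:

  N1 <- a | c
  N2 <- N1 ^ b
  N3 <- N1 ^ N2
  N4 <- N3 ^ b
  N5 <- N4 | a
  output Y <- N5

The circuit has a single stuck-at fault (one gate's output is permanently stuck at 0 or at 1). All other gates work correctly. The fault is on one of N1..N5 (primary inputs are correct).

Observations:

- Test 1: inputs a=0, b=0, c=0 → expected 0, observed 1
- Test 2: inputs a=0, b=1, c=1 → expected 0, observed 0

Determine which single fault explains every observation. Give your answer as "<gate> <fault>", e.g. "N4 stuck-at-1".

N3 stuck-at-1

Fault-free values for test 1 (a=0, b=0, c=0): N1=0, N2=0, N3=0, N4=0, N5=0, giving Y=0. Observed 1.
Test 1: faults giving observed 1 are {N2 stuck-at-1, N3 stuck-at-1, N4 stuck-at-1, N5 stuck-at-1}.
Test 2 (a=0, b=1, c=1): fault-free N1=1, N2=0, N3=1, N4=0, N5=0 → 0; observed 0. Eliminates N2 stuck-at-1, N4 stuck-at-1, N5 stuck-at-1.
Only N3 stuck-at-1 is consistent with every test.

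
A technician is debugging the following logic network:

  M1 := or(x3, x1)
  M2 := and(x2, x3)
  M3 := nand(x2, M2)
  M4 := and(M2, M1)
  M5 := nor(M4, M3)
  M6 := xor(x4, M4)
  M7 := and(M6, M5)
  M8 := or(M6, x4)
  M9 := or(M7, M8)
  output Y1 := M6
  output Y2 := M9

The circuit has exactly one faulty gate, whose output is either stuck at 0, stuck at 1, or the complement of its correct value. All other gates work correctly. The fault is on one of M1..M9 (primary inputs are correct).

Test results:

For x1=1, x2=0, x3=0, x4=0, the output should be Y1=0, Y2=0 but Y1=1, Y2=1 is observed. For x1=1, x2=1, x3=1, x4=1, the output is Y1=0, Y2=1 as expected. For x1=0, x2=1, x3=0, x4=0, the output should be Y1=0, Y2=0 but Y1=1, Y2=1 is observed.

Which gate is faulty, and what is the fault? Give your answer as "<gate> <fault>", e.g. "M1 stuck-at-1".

M4 stuck-at-1

Fault-free values for test 1 (x1=1, x2=0, x3=0, x4=0): M1=1, M2=0, M3=1, M4=0, M5=0, M6=0, M7=0, M8=0, M9=0, giving Y1=0, Y2=0. Observed Y1=1, Y2=1.
Test 1: faults giving observed Y1=1, Y2=1 are {M2 stuck-at-1, M2 inverted output, M4 stuck-at-1, M4 inverted output, M6 stuck-at-1, M6 inverted output}.
Test 2 (x1=1, x2=1, x3=1, x4=1): fault-free M1=1, M2=1, M3=0, M4=1, M5=0, M6=0, M7=0, M8=1, M9=1 → Y1=0, Y2=1; observed Y1=0, Y2=1. Eliminates M2 inverted output, M4 inverted output, M6 stuck-at-1, M6 inverted output.
Test 3 (x1=0, x2=1, x3=0, x4=0): fault-free M1=0, M2=0, M3=1, M4=0, M5=0, M6=0, M7=0, M8=0, M9=0 → Y1=0, Y2=0; observed Y1=1, Y2=1. Eliminates M2 stuck-at-1.
Only M4 stuck-at-1 is consistent with every test.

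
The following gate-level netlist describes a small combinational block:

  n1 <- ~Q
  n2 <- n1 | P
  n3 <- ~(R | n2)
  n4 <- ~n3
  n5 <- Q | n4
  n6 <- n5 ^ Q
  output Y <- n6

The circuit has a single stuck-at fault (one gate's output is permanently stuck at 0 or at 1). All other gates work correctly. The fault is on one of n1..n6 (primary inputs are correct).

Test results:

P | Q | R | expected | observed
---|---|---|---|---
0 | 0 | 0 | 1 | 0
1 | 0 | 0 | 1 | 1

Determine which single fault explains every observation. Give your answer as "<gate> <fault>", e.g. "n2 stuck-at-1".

n1 stuck-at-0

Fault-free values for test 1 (P=0, Q=0, R=0): n1=1, n2=1, n3=0, n4=1, n5=1, n6=1, giving Y=1. Observed 0.
Test 1: faults giving observed 0 are {n1 stuck-at-0, n2 stuck-at-0, n3 stuck-at-1, n4 stuck-at-0, n5 stuck-at-0, n6 stuck-at-0}.
Test 2 (P=1, Q=0, R=0): fault-free n1=1, n2=1, n3=0, n4=1, n5=1, n6=1 → 1; observed 1. Eliminates n2 stuck-at-0, n3 stuck-at-1, n4 stuck-at-0, n5 stuck-at-0, n6 stuck-at-0.
Only n1 stuck-at-0 is consistent with every test.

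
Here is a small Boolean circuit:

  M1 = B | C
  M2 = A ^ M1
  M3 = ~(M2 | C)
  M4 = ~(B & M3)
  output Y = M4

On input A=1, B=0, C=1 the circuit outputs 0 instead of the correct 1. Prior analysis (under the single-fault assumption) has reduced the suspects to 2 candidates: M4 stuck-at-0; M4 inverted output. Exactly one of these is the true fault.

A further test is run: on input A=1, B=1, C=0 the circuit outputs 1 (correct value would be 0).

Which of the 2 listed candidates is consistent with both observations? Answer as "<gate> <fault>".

M4 inverted output

Evaluate each candidate on input A=1, B=1, C=0:
  M4 stuck-at-0: M1=1, M2=0, M3=1, M4=0 [stuck-at-0] → 0 — eliminated
  M4 inverted output: M1=1, M2=0, M3=1, M4=1 [inverted output] → 1 — matches
Only M4 inverted output reproduces the observed 1.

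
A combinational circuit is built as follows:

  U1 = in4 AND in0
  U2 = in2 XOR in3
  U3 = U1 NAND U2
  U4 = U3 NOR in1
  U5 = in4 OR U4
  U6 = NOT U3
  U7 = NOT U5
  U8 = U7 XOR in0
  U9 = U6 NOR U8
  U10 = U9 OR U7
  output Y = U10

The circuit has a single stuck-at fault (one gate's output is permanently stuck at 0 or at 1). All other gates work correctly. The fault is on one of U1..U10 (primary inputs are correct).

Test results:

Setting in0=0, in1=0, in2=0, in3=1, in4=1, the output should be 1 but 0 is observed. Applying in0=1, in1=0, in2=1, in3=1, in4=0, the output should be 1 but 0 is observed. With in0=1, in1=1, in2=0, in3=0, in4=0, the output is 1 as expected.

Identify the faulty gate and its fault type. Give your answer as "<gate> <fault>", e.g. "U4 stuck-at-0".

U3 stuck-at-0

Fault-free values for test 1 (in0=0, in1=0, in2=0, in3=1, in4=1): U1=0, U2=1, U3=1, U4=0, U5=1, U6=0, U7=0, U8=0, U9=1, U10=1, giving Y=1. Observed 0.
Test 1: faults giving observed 0 are {U1 stuck-at-1, U3 stuck-at-0, U6 stuck-at-1, U8 stuck-at-1, U9 stuck-at-0, U10 stuck-at-0}.
Test 2 (in0=1, in1=0, in2=1, in3=1, in4=0): fault-free U1=0, U2=0, U3=1, U4=0, U5=0, U6=0, U7=1, U8=0, U9=1, U10=1 → 1; observed 0. Eliminates U1 stuck-at-1, U6 stuck-at-1, U8 stuck-at-1, U9 stuck-at-0.
Test 3 (in0=1, in1=1, in2=0, in3=0, in4=0): fault-free U1=0, U2=0, U3=1, U4=0, U5=0, U6=0, U7=1, U8=0, U9=1, U10=1 → 1; observed 1. Eliminates U10 stuck-at-0.
Only U3 stuck-at-0 is consistent with every test.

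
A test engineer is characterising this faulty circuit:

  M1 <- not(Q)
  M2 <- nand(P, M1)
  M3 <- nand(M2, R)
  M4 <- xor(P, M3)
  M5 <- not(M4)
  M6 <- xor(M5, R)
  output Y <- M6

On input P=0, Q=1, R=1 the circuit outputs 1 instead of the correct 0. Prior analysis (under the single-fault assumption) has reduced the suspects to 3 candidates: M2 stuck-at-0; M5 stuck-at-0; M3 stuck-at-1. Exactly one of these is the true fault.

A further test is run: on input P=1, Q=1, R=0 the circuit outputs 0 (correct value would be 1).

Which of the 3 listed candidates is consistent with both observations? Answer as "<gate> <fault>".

M5 stuck-at-0

Evaluate each candidate on input P=1, Q=1, R=0:
  M2 stuck-at-0: M1=0, M2=0 [stuck-at-0], M3=1, M4=0, M5=1, M6=1 → 1 — eliminated
  M5 stuck-at-0: M1=0, M2=1, M3=1, M4=0, M5=0 [stuck-at-0], M6=0 → 0 — matches
  M3 stuck-at-1: M1=0, M2=1, M3=1 [stuck-at-1], M4=0, M5=1, M6=1 → 1 — eliminated
Only M5 stuck-at-0 reproduces the observed 0.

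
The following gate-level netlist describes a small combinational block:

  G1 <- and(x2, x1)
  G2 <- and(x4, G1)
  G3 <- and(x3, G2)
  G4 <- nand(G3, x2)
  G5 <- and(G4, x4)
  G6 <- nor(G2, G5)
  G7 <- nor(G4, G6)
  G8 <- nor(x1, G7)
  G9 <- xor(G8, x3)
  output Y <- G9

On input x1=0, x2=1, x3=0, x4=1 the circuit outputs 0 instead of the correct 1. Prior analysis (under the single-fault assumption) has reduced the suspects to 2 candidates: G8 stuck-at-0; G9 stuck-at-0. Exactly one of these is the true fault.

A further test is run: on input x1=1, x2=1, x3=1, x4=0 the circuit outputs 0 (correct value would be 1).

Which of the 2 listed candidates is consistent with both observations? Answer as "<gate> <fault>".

Evaluate each candidate on input x1=1, x2=1, x3=1, x4=0:
  G8 stuck-at-0: G1=1, G2=0, G3=0, G4=1, G5=0, G6=1, G7=0, G8=0 [stuck-at-0], G9=1 → 1 — eliminated
  G9 stuck-at-0: G1=1, G2=0, G3=0, G4=1, G5=0, G6=1, G7=0, G8=0, G9=0 [stuck-at-0] → 0 — matches
Only G9 stuck-at-0 reproduces the observed 0.

G9 stuck-at-0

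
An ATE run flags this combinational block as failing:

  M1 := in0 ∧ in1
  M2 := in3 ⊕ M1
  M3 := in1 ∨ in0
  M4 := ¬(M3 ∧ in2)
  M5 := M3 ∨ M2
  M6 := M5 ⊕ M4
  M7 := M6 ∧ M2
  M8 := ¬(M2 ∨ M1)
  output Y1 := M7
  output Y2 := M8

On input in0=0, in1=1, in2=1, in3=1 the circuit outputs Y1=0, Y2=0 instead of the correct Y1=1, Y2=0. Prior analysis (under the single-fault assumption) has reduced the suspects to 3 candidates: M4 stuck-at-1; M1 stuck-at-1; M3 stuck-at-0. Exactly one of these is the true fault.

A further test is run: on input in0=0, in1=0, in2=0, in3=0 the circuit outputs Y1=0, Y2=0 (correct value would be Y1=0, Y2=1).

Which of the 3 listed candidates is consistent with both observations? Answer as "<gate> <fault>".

Evaluate each candidate on input in0=0, in1=0, in2=0, in3=0:
  M4 stuck-at-1: M1=0, M2=0, M3=0, M4=1 [stuck-at-1], M5=0, M6=1, M7=0, M8=1 → Y1=0, Y2=1 — eliminated
  M1 stuck-at-1: M1=1 [stuck-at-1], M2=1, M3=0, M4=1, M5=1, M6=0, M7=0, M8=0 → Y1=0, Y2=0 — matches
  M3 stuck-at-0: M1=0, M2=0, M3=0 [stuck-at-0], M4=1, M5=0, M6=1, M7=0, M8=1 → Y1=0, Y2=1 — eliminated
Only M1 stuck-at-1 reproduces the observed Y1=0, Y2=0.

M1 stuck-at-1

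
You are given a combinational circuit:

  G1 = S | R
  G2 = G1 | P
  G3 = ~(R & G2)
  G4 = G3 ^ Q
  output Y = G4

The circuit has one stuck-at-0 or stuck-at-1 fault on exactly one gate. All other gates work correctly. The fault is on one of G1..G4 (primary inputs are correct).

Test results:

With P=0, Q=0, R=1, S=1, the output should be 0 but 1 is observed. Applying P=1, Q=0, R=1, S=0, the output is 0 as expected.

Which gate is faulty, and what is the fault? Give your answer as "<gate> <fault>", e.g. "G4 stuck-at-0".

G1 stuck-at-0

Fault-free values for test 1 (P=0, Q=0, R=1, S=1): G1=1, G2=1, G3=0, G4=0, giving Y=0. Observed 1.
Test 1: faults giving observed 1 are {G1 stuck-at-0, G2 stuck-at-0, G3 stuck-at-1, G4 stuck-at-1}.
Test 2 (P=1, Q=0, R=1, S=0): fault-free G1=1, G2=1, G3=0, G4=0 → 0; observed 0. Eliminates G2 stuck-at-0, G3 stuck-at-1, G4 stuck-at-1.
Only G1 stuck-at-0 is consistent with every test.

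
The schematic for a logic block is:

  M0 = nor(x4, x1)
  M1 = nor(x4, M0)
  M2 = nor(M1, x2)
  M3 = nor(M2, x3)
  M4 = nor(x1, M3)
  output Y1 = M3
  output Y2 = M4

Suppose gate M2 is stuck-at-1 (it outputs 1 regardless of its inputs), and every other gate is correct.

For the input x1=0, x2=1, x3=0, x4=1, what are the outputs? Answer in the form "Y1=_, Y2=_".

Y1=0, Y2=1

Propagate with M2 forced: M0=0, M1=0, M2=1 [stuck-at-1], M3=0, M4=1.
So the outputs are Y1=0, Y2=1. (Without the fault they would be Y1=1, Y2=0.)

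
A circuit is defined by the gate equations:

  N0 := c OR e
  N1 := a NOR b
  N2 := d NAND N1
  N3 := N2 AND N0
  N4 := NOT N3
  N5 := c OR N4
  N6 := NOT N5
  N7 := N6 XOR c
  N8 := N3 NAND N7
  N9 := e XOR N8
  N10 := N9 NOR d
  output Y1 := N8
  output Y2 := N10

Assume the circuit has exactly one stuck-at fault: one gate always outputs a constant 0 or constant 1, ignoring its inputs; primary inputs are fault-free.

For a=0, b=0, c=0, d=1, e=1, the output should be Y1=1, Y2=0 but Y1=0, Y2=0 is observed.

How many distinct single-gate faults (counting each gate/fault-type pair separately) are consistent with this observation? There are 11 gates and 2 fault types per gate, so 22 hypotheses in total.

4

Fault-free: N0=1, N1=1, N2=0, N3=0, N4=1, N5=1, N6=0, N7=0, N8=1, N9=0, N10=0 → Y1=1, Y2=0. Observed Y1=0, Y2=0.
  N0: none of the 2 fault types match ✗
  N1: stuck-at-0 ✓; others ✗
  N2: stuck-at-1 ✓; others ✗
  N3: stuck-at-1 ✓; others ✗
  N4: none of the 2 fault types match ✗
  N5: none of the 2 fault types match ✗
  N6: none of the 2 fault types match ✗
  N7: none of the 2 fault types match ✗
  N8: stuck-at-0 ✓; others ✗
  N9: none of the 2 fault types match ✗
  N10: none of the 2 fault types match ✗
Consistent faults: {N1 stuck-at-0, N2 stuck-at-1, N3 stuck-at-1, N8 stuck-at-0} — 4 in all.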